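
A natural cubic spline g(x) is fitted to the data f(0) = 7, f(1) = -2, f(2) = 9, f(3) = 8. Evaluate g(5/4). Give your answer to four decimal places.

-0.2000

Put m_i = g'' at the i-th knot. Here h = (1, 1, 1) and Δ = (-9, 11, -1), so the interior equations h_(i-1)·m_(i-1) + 2(h_(i-1)+h_i)·m_i + h_i·m_(i+1) = 6(Δ_i − Δ_(i-1)) read
  1·m_0 + 4·m_1 + 1·m_2 = 6(Δ_1 - Δ_0) = 120
  1·m_1 + 4·m_2 + 1·m_3 = 6(Δ_2 - Δ_1) = -72
Natural end conditions: m_0 = m_3 = 0.
Hence m_0 = 0, m_1 = 184/5, m_2 = -136/5, m_3 = 0.
On [1, 2], g(x) = -2 + 49/15·(x - 1) + 92/5·(x - 1)² - 32/3·(x - 1)³.
With (x - 1) = 1/4: g(5/4) = -1/5.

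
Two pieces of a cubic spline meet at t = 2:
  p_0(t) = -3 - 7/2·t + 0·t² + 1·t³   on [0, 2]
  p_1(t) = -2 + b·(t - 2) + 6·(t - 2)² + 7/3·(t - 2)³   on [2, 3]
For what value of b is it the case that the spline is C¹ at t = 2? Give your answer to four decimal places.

8.5000

p_0'(t) = -7/2 + 0·t + 3·t², so p_0'(2) = 17/2. On the right, p_1'(2) = b, so b = 17/2.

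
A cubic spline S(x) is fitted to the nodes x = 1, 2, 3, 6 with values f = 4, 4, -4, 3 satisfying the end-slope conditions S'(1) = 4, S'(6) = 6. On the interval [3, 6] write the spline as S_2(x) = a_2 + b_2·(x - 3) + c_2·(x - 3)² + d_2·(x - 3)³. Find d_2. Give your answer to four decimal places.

-0.6181

Put m_i = S'' at the i-th knot. Here h = (1, 1, 3) and Δ = (0, -8, 7/3), so the interior equations h_(i-1)·m_(i-1) + 2(h_(i-1)+h_i)·m_i + h_i·m_(i+1) = 6(Δ_i − Δ_(i-1)) read
  1·m_0 + 4·m_1 + 1·m_2 = 6(Δ_1 - Δ_0) = -48
  1·m_1 + 8·m_2 + 3·m_3 = 6(Δ_2 - Δ_1) = 62
Clamped end conditions give two more equations: 2h_0·m_0 + h_0·m_1 = 6(Δ_0 - S'(1)) = -24 and h_2·m_2 + 2h_2·m_3 = 6(S'(6) - Δ_2) = 22.
Solving the tridiagonal system: m_0 = -158/29, m_1 = -380/29, m_2 = 286/29, m_3 = -110/87.
On [3, 6], with S_2(x) = a_2 + b_2·(x - 3) + c_2·(x - 3)² + d_2·(x - 3)³: c_2 = m_2/2 = 143/29, d_2 = (m_3 - m_2)/(6h_2) = -484/783, b_2 = Δ_2 - h_2(2m_2 + m_3)/6 = -200/29.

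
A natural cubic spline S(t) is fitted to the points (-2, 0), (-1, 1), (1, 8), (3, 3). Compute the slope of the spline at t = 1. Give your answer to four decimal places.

1.2273

Let m_i = S''(x_i). Step sizes h_i = 1, 2, 2; slopes of the chords Δ_i = (y_(i+1) - y_i)/h_i = 1, 7/2, -5/2.
  1·m_0 + 6·m_1 + 2·m_2 = 6(Δ_1 - Δ_0) = 15
  2·m_1 + 8·m_2 + 2·m_3 = 6(Δ_2 - Δ_1) = -36
Natural end conditions: m_0 = m_3 = 0.
Forward elimination and back-substitution give m_0 = 0, m_1 = 48/11, m_2 = -123/22, m_3 = 0.
On [1, 3], S'(t) = b_2 + 2c_2·(t - 1) + 3d_2·(t - 1)² with b_2 = Δ_2 - h_2(2m_2 + m_3)/6 = 27/22, c_2 = m_2/2 = -123/44, d_2 = (m_3 - m_2)/(6h_2) = 41/88. So S'(1) = 27/22.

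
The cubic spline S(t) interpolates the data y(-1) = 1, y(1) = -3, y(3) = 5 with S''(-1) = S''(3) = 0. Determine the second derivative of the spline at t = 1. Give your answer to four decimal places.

4.5000

Put M_i = S'' at the i-th knot. Here h = (2, 2) and Δ = (-2, 4), so the interior equations h_(i-1)·M_(i-1) + 2(h_(i-1)+h_i)·M_i + h_i·M_(i+1) = 6(Δ_i − Δ_(i-1)) read
  2·M_0 + 8·M_1 + 2·M_2 = 6(Δ_1 - Δ_0) = 36
Natural end conditions: M_0 = M_2 = 0.
Solving: M_0 = 0, M_1 = 9/2, M_2 = 0.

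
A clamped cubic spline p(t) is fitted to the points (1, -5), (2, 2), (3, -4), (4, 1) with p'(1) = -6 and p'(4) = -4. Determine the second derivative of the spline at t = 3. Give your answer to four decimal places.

39.3333

Put σ_i = p'' at the i-th knot. Here h = (1, 1, 1) and Δ = (7, -6, 5), so the interior equations h_(i-1)·σ_(i-1) + 2(h_(i-1)+h_i)·σ_i + h_i·σ_(i+1) = 6(Δ_i − Δ_(i-1)) read
  1·σ_0 + 4·σ_1 + 1·σ_2 = 6(Δ_1 - Δ_0) = -78
  1·σ_1 + 4·σ_2 + 1·σ_3 = 6(Δ_2 - Δ_1) = 66
Clamped end conditions give two more equations: 2h_0·σ_0 + h_0·σ_1 = 6(Δ_0 - p'(1)) = 78 and h_2·σ_2 + 2h_2·σ_3 = 6(p'(4) - Δ_2) = -54.
Solving: σ_0 = 184/3, σ_1 = -134/3, σ_2 = 118/3, σ_3 = -140/3.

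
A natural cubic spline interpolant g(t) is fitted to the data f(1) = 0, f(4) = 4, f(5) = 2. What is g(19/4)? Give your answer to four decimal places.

Put M_i = g'' at the i-th knot. Here h = (3, 1) and Δ = (4/3, -2), so the interior equations h_(i-1)·M_(i-1) + 2(h_(i-1)+h_i)·M_i + h_i·M_(i+1) = 6(Δ_i − Δ_(i-1)) read
  3·M_0 + 8·M_1 + 1·M_2 = 6(Δ_1 - Δ_0) = -20
Natural end conditions: M_0 = M_2 = 0.
Solving: M_0 = 0, M_1 = -5/2, M_2 = 0.
On [4, 5], g(t) = 4 - 7/6·(t - 4) - 5/4·(t - 4)² + 5/12·(t - 4)³.
With (t - 4) = 3/4: g(19/4) = 665/256.

2.5977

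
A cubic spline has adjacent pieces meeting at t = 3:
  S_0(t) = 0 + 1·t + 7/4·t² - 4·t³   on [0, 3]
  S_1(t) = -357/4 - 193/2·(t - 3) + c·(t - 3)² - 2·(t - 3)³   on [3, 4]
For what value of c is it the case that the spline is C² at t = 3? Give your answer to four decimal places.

-34.2500

S_0''(t) = 7/2 - 24·t, so S_0''(3) = -137/2. On the right, S_1''(3) = 2c, so c = -137/4.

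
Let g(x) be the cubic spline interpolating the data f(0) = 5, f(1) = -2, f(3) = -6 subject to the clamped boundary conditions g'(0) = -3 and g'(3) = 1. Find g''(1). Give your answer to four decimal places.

7.3333

Write M_i for g''(x_i). With h_i = 1, 2 and divided differences Δ_i = -7, -2, the continuity of g' gives the tridiagonal system
  1·M_0 + 6·M_1 + 2·M_2 = 6(Δ_1 - Δ_0) = 30
Clamped end conditions give two more equations: 2h_0·M_0 + h_0·M_1 = 6(Δ_0 - g'(0)) = -24 and h_1·M_1 + 2h_1·M_2 = 6(g'(3) - Δ_1) = 18.
Solving: M_0 = -47/3, M_1 = 22/3, M_2 = 5/6.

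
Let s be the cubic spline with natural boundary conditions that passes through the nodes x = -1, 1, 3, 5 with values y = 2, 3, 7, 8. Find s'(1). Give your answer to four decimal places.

Put M_i = s'' at the i-th knot. Here h = (2, 2, 2) and Δ = (1/2, 2, 1/2), so the interior equations h_(i-1)·M_(i-1) + 2(h_(i-1)+h_i)·M_i + h_i·M_(i+1) = 6(Δ_i − Δ_(i-1)) read
  2·M_0 + 8·M_1 + 2·M_2 = 6(Δ_1 - Δ_0) = 9
  2·M_1 + 8·M_2 + 2·M_3 = 6(Δ_2 - Δ_1) = -9
Natural end conditions: M_0 = M_3 = 0.
Forward elimination and back-substitution give M_0 = 0, M_1 = 3/2, M_2 = -3/2, M_3 = 0.
On [1, 3], s'(x) = b_1 + 2c_1·(x - 1) + 3d_1·(x - 1)² with b_1 = Δ_1 - h_1(2M_1 + M_2)/6 = 3/2, c_1 = M_1/2 = 3/4, d_1 = (M_2 - M_1)/(6h_1) = -1/4. So s'(1) = 3/2.

1.5000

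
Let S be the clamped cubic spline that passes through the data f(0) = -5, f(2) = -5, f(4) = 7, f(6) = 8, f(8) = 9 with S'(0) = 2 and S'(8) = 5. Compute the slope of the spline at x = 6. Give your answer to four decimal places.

-1.6429

Write m_i for S''(x_i). With h_i = 2, 2, 2, 2 and divided differences Δ_i = 0, 6, 1/2, 1/2, the continuity of S' gives the tridiagonal system
  2·m_0 + 8·m_1 + 2·m_2 = 6(Δ_1 - Δ_0) = 36
  2·m_1 + 8·m_2 + 2·m_3 = 6(Δ_2 - Δ_1) = -33
  2·m_2 + 8·m_3 + 2·m_4 = 6(Δ_3 - Δ_2) = 0
Clamped end conditions give two more equations: 2h_0·m_0 + h_0·m_1 = 6(Δ_0 - S'(0)) = -12 and h_3·m_3 + 2h_3·m_4 = 6(S'(8) - Δ_3) = 27.
Forward elimination and back-substitution give m_0 = -48/7, m_1 = 54/7, m_2 = -6, m_3 = -3/14, m_4 = 48/7.
On [6, 8], S'(x) = b_3 + 2c_3·(x - 6) + 3d_3·(x - 6)² with b_3 = Δ_3 - h_3(2m_3 + m_4)/6 = -23/14, c_3 = m_3/2 = -3/28, d_3 = (m_4 - m_3)/(6h_3) = 33/56. So S'(6) = -23/14.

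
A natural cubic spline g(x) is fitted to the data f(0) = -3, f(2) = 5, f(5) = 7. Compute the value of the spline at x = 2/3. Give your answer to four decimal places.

Let m_i = g''(x_i). Step sizes h_i = 2, 3; slopes of the chords Δ_i = (y_(i+1) - y_i)/h_i = 4, 2/3.
  2·m_0 + 10·m_1 + 3·m_2 = 6(Δ_1 - Δ_0) = -20
Natural end conditions: m_0 = m_2 = 0.
Solving the tridiagonal system: m_0 = 0, m_1 = -2, m_2 = 0.
On [0, 2], g(x) = -3 + 14/3·x + 0·x² - 1/6·x³.
With x = 2/3: g(2/3) = 5/81.

0.0617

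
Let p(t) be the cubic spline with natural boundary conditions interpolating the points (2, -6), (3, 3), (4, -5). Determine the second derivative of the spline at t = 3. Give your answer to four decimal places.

Let M_i = p''(x_i). Step sizes h_i = 1, 1; slopes of the chords Δ_i = (y_(i+1) - y_i)/h_i = 9, -8.
  1·M_0 + 4·M_1 + 1·M_2 = 6(Δ_1 - Δ_0) = -102
Natural end conditions: M_0 = M_2 = 0.
Solving: M_0 = 0, M_1 = -51/2, M_2 = 0.

-25.5000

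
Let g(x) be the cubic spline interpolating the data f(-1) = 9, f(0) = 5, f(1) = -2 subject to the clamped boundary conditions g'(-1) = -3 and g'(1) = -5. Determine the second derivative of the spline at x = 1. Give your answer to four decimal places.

9.5000

With m_i denoting the second derivative at x_i, h_i = 1, 1, and Δ_i = (y_(i+1) − y_i)/h_i = -4, -7:
  1·m_0 + 4·m_1 + 1·m_2 = 6(Δ_1 - Δ_0) = -18
Clamped end conditions give two more equations: 2h_0·m_0 + h_0·m_1 = 6(Δ_0 - g'(-1)) = -6 and h_1·m_1 + 2h_1·m_2 = 6(g'(1) - Δ_1) = 12.
Hence m_0 = 1/2, m_1 = -7, m_2 = 19/2.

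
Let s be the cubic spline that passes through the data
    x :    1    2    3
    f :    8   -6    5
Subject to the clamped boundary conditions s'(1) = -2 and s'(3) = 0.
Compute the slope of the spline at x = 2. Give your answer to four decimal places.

Put m_i = s'' at the i-th knot. Here h = (1, 1) and Δ = (-14, 11), so the interior equations h_(i-1)·m_(i-1) + 2(h_(i-1)+h_i)·m_i + h_i·m_(i+1) = 6(Δ_i − Δ_(i-1)) read
  1·m_0 + 4·m_1 + 1·m_2 = 6(Δ_1 - Δ_0) = 150
Clamped end conditions give two more equations: 2h_0·m_0 + h_0·m_1 = 6(Δ_0 - s'(1)) = -72 and h_1·m_1 + 2h_1·m_2 = 6(s'(3) - Δ_1) = -66.
Forward elimination and back-substitution give m_0 = -145/2, m_1 = 73, m_2 = -139/2.
On [2, 3], s'(x) = b_1 + 2c_1·(x - 2) + 3d_1·(x - 2)² with b_1 = Δ_1 - h_1(2m_1 + m_2)/6 = -7/4, c_1 = m_1/2 = 73/2, d_1 = (m_2 - m_1)/(6h_1) = -95/4. So s'(2) = -7/4.

-1.7500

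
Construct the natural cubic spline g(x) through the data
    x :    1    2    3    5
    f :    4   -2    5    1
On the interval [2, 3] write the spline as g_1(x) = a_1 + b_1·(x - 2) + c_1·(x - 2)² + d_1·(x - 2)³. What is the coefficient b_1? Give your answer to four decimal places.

1.5652

Let σ_i = g''(x_i). Step sizes h_i = 1, 1, 2; slopes of the chords Δ_i = (y_(i+1) - y_i)/h_i = -6, 7, -2.
  1·σ_0 + 4·σ_1 + 1·σ_2 = 6(Δ_1 - Δ_0) = 78
  1·σ_1 + 6·σ_2 + 2·σ_3 = 6(Δ_2 - Δ_1) = -54
Natural end conditions: σ_0 = σ_3 = 0.
Solving the tridiagonal system: σ_0 = 0, σ_1 = 522/23, σ_2 = -294/23, σ_3 = 0.
On [2, 3], with g_1(x) = a_1 + b_1·(x - 2) + c_1·(x - 2)² + d_1·(x - 2)³: c_1 = σ_1/2 = 261/23, d_1 = (σ_2 - σ_1)/(6h_1) = -136/23, b_1 = Δ_1 - h_1(2σ_1 + σ_2)/6 = 36/23.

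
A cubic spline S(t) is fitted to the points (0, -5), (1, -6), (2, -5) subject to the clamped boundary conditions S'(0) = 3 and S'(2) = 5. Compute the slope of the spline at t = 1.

Write M_i for S''(x_i). With h_i = 1, 1 and divided differences Δ_i = -1, 1, the continuity of S' gives the tridiagonal system
  1·M_0 + 4·M_1 + 1·M_2 = 6(Δ_1 - Δ_0) = 12
Clamped end conditions give two more equations: 2h_0·M_0 + h_0·M_1 = 6(Δ_0 - S'(0)) = -24 and h_1·M_1 + 2h_1·M_2 = 6(S'(2) - Δ_1) = 24.
Hence M_0 = -14, M_1 = 4, M_2 = 10.
On [1, 2], S'(t) = b_1 + 2c_1·(t - 1) + 3d_1·(t - 1)² with b_1 = Δ_1 - h_1(2M_1 + M_2)/6 = -2, c_1 = M_1/2 = 2, d_1 = (M_2 - M_1)/(6h_1) = 1. So S'(1) = -2.

-2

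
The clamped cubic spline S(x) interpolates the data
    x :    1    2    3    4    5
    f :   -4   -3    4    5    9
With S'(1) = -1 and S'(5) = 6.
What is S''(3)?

Let m_i = S''(x_i). Step sizes h_i = 1, 1, 1, 1; slopes of the chords Δ_i = (y_(i+1) - y_i)/h_i = 1, 7, 1, 4.
  1·m_0 + 4·m_1 + 1·m_2 = 6(Δ_1 - Δ_0) = 36
  1·m_1 + 4·m_2 + 1·m_3 = 6(Δ_2 - Δ_1) = -36
  1·m_2 + 4·m_3 + 1·m_4 = 6(Δ_3 - Δ_2) = 18
Clamped end conditions give two more equations: 2h_0·m_0 + h_0·m_1 = 6(Δ_0 - S'(1)) = 12 and h_3·m_3 + 2h_3·m_4 = 6(S'(5) - Δ_3) = 12.
Solving the tridiagonal system: m_0 = -2/7, m_1 = 88/7, m_2 = -14, m_3 = 52/7, m_4 = 16/7.

-14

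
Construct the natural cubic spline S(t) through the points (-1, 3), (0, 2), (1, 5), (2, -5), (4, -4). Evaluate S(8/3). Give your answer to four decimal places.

Put M_i = S'' at the i-th knot. Here h = (1, 1, 1, 2) and Δ = (-1, 3, -10, 1/2), so the interior equations h_(i-1)·M_(i-1) + 2(h_(i-1)+h_i)·M_i + h_i·M_(i+1) = 6(Δ_i − Δ_(i-1)) read
  1·M_0 + 4·M_1 + 1·M_2 = 6(Δ_1 - Δ_0) = 24
  1·M_1 + 4·M_2 + 1·M_3 = 6(Δ_2 - Δ_1) = -78
  1·M_2 + 6·M_3 + 2·M_4 = 6(Δ_3 - Δ_2) = 63
Natural end conditions: M_0 = M_4 = 0.
Solving the tridiagonal system: M_0 = 0, M_1 = 1083/86, M_2 = -1134/43, M_3 = 1281/86, M_4 = 0.
On [2, 4], S(t) = -5 - 811/86·(t - 2) + 1281/172·(t - 2)² - 427/344·(t - 2)³.
With (t - 2) = 2/3: S(8/3) = -9688/1161.

-8.3445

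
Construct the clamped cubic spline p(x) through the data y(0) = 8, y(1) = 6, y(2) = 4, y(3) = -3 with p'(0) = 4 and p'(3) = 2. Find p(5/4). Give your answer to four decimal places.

Put σ_i = p'' at the i-th knot. Here h = (1, 1, 1) and Δ = (-2, -2, -7), so the interior equations h_(i-1)·σ_(i-1) + 2(h_(i-1)+h_i)·σ_i + h_i·σ_(i+1) = 6(Δ_i − Δ_(i-1)) read
  1·σ_0 + 4·σ_1 + 1·σ_2 = 6(Δ_1 - Δ_0) = 0
  1·σ_1 + 4·σ_2 + 1·σ_3 = 6(Δ_2 - Δ_1) = -30
Clamped end conditions give two more equations: 2h_0·σ_0 + h_0·σ_1 = 6(Δ_0 - p'(0)) = -36 and h_2·σ_2 + 2h_2·σ_3 = 6(p'(3) - Δ_2) = 54.
Hence σ_0 = -70/3, σ_1 = 32/3, σ_2 = -58/3, σ_3 = 110/3.
On [1, 2], p(x) = 6 - 7/3·(x - 1) + 16/3·(x - 1)² - 5·(x - 1)³.
With (x - 1) = 1/4: p(5/4) = 363/64.

5.6719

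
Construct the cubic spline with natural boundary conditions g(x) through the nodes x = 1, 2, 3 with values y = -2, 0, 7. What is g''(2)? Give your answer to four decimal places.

Let M_i = g''(x_i). Step sizes h_i = 1, 1; slopes of the chords Δ_i = (y_(i+1) - y_i)/h_i = 2, 7.
  1·M_0 + 4·M_1 + 1·M_2 = 6(Δ_1 - Δ_0) = 30
Natural end conditions: M_0 = M_2 = 0.
Hence M_0 = 0, M_1 = 15/2, M_2 = 0.

7.5000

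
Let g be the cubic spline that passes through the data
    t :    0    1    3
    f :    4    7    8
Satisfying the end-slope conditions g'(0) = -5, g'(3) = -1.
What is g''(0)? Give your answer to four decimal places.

27.8333

Write M_i for g''(x_i). With h_i = 1, 2 and divided differences Δ_i = 3, 1/2, the continuity of g' gives the tridiagonal system
  1·M_0 + 6·M_1 + 2·M_2 = 6(Δ_1 - Δ_0) = -15
Clamped end conditions give two more equations: 2h_0·M_0 + h_0·M_1 = 6(Δ_0 - g'(0)) = 48 and h_1·M_1 + 2h_1·M_2 = 6(g'(3) - Δ_1) = -9.
Solving the tridiagonal system: M_0 = 167/6, M_1 = -23/3, M_2 = 19/12.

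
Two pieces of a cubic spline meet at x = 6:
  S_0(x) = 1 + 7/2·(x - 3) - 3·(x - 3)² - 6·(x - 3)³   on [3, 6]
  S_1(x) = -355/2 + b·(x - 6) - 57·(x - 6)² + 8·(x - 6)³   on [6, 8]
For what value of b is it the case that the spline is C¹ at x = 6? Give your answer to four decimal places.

S_0'(x) = 7/2 - 6·(x - 3) - 18·(x - 3)², so S_0'(6) = -353/2. On the right, S_1'(6) = b, so b = -353/2.

-176.5000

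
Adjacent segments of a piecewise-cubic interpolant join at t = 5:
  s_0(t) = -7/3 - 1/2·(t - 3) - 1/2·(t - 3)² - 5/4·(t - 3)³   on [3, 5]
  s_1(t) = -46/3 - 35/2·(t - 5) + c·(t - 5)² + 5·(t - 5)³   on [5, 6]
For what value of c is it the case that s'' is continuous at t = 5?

s_0''(t) = -1 - 15/2·(t - 3), so s_0''(5) = -16. On the right, s_1''(5) = 2c, so c = -8.

-8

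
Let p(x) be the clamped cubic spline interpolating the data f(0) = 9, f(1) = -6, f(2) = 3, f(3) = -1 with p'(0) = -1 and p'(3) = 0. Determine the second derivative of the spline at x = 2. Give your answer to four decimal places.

With σ_i denoting the second derivative at x_i, h_i = 1, 1, 1, and Δ_i = (y_(i+1) − y_i)/h_i = -15, 9, -4:
  1·σ_0 + 4·σ_1 + 1·σ_2 = 6(Δ_1 - Δ_0) = 144
  1·σ_1 + 4·σ_2 + 1·σ_3 = 6(Δ_2 - Δ_1) = -78
Clamped end conditions give two more equations: 2h_0·σ_0 + h_0·σ_1 = 6(Δ_0 - p'(0)) = -84 and h_2·σ_2 + 2h_2·σ_3 = 6(p'(3) - Δ_2) = 24.
Forward elimination and back-substitution give σ_0 = -1124/15, σ_1 = 988/15, σ_2 = -668/15, σ_3 = 514/15.

-44.5333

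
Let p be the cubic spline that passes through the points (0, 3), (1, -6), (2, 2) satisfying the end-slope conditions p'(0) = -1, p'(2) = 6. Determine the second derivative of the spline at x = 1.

Write M_i for p''(x_i). With h_i = 1, 1 and divided differences Δ_i = -9, 8, the continuity of p' gives the tridiagonal system
  1·M_0 + 4·M_1 + 1·M_2 = 6(Δ_1 - Δ_0) = 102
Clamped end conditions give two more equations: 2h_0·M_0 + h_0·M_1 = 6(Δ_0 - p'(0)) = -48 and h_1·M_1 + 2h_1·M_2 = 6(p'(2) - Δ_1) = -12.
Solving: M_0 = -46, M_1 = 44, M_2 = -28.

44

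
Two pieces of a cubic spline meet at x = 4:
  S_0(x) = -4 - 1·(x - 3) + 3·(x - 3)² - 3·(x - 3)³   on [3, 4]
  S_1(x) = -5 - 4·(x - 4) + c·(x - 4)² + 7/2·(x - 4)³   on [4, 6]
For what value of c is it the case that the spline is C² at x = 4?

S_0''(x) = 6 - 18·(x - 3), so S_0''(4) = -12. On the right, S_1''(4) = 2c, so c = -6.

-6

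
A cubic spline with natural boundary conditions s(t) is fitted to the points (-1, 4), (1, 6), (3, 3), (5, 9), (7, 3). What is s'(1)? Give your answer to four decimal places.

Write M_i for s''(x_i). With h_i = 2, 2, 2, 2 and divided differences Δ_i = 1, -3/2, 3, -3, the continuity of s' gives the tridiagonal system
  2·M_0 + 8·M_1 + 2·M_2 = 6(Δ_1 - Δ_0) = -15
  2·M_1 + 8·M_2 + 2·M_3 = 6(Δ_2 - Δ_1) = 27
  2·M_2 + 8·M_3 + 2·M_4 = 6(Δ_3 - Δ_2) = -36
Natural end conditions: M_0 = M_4 = 0.
Solving the tridiagonal system: M_0 = 0, M_1 = -369/112, M_2 = 159/28, M_3 = -663/112, M_4 = 0.
On [1, 3], s'(t) = b_1 + 2c_1·(t - 1) + 3d_1·(t - 1)² with b_1 = Δ_1 - h_1(2M_1 + M_2)/6 = -67/56, c_1 = M_1/2 = -369/224, d_1 = (M_2 - M_1)/(6h_1) = 335/448. So s'(1) = -67/56.

-1.1964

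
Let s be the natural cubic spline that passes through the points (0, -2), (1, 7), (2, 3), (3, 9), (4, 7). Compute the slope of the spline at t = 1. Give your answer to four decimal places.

With M_i denoting the second derivative at x_i, h_i = 1, 1, 1, 1, and Δ_i = (y_(i+1) − y_i)/h_i = 9, -4, 6, -2:
  1·M_0 + 4·M_1 + 1·M_2 = 6(Δ_1 - Δ_0) = -78
  1·M_1 + 4·M_2 + 1·M_3 = 6(Δ_2 - Δ_1) = 60
  1·M_2 + 4·M_3 + 1·M_4 = 6(Δ_3 - Δ_2) = -48
Natural end conditions: M_0 = M_4 = 0.
Forward elimination and back-substitution give M_0 = 0, M_1 = -729/28, M_2 = 183/7, M_3 = -519/28, M_4 = 0.
On [1, 2], s'(t) = b_1 + 2c_1·(t - 1) + 3d_1·(t - 1)² with b_1 = Δ_1 - h_1(2M_1 + M_2)/6 = 9/28, c_1 = M_1/2 = -729/56, d_1 = (M_2 - M_1)/(6h_1) = 487/56. So s'(1) = 9/28.

0.3214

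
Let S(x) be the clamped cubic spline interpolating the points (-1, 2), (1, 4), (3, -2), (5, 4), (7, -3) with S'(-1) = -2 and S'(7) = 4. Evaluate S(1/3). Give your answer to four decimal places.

With m_i denoting the second derivative at x_i, h_i = 2, 2, 2, 2, and Δ_i = (y_(i+1) − y_i)/h_i = 1, -3, 3, -7/2:
  2·m_0 + 8·m_1 + 2·m_2 = 6(Δ_1 - Δ_0) = -24
  2·m_1 + 8·m_2 + 2·m_3 = 6(Δ_2 - Δ_1) = 36
  2·m_2 + 8·m_3 + 2·m_4 = 6(Δ_3 - Δ_2) = -39
Clamped end conditions give two more equations: 2h_0·m_0 + h_0·m_1 = 6(Δ_0 - S'(-1)) = 18 and h_3·m_3 + 2h_3·m_4 = 6(S'(7) - Δ_3) = 45.
Solving: m_0 = 915/112, m_1 = -411/56, m_2 = 147/16, m_3 = -639/56, m_4 = 1899/112.
On [-1, 1], S(x) = 2 - 2·(x + 1) + 915/224·(x + 1)² - 579/448·(x + 1)³.
With (x + 1) = 4/3: S(1/3) = 445/126.

3.5317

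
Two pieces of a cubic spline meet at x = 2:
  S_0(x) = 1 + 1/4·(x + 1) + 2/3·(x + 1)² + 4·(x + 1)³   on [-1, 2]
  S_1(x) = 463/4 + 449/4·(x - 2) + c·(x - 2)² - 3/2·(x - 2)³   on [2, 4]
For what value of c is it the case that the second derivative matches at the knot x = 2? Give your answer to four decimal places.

36.6667

S_0''(x) = 4/3 + 24·(x + 1), so S_0''(2) = 220/3. On the right, S_1''(2) = 2c, so c = 110/3.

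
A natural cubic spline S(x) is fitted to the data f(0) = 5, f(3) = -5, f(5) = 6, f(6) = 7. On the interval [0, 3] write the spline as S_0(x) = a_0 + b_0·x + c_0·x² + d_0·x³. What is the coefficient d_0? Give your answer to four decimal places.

With σ_i denoting the second derivative at x_i, h_i = 3, 2, 1, and Δ_i = (y_(i+1) − y_i)/h_i = -10/3, 11/2, 1:
  3·σ_0 + 10·σ_1 + 2·σ_2 = 6(Δ_1 - Δ_0) = 53
  2·σ_1 + 6·σ_2 + 1·σ_3 = 6(Δ_2 - Δ_1) = -27
Natural end conditions: σ_0 = σ_3 = 0.
Forward elimination and back-substitution give σ_0 = 0, σ_1 = 93/14, σ_2 = -47/7, σ_3 = 0.
On [0, 3], with S_0(x) = a_0 + b_0·x + c_0·x² + d_0·x³: c_0 = σ_0/2 = 0, d_0 = (σ_1 - σ_0)/(6h_0) = 31/84, b_0 = Δ_0 - h_0(2σ_0 + σ_1)/6 = -559/84.

0.3690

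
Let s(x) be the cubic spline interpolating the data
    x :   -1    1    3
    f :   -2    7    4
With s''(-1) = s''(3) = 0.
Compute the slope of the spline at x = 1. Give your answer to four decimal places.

Write m_i for s''(x_i). With h_i = 2, 2 and divided differences Δ_i = 9/2, -3/2, the continuity of s' gives the tridiagonal system
  2·m_0 + 8·m_1 + 2·m_2 = 6(Δ_1 - Δ_0) = -36
Natural end conditions: m_0 = m_2 = 0.
Solving the tridiagonal system: m_0 = 0, m_1 = -9/2, m_2 = 0.
On [1, 3], s'(x) = b_1 + 2c_1·(x - 1) + 3d_1·(x - 1)² with b_1 = Δ_1 - h_1(2m_1 + m_2)/6 = 3/2, c_1 = m_1/2 = -9/4, d_1 = (m_2 - m_1)/(6h_1) = 3/8. So s'(1) = 3/2.

1.5000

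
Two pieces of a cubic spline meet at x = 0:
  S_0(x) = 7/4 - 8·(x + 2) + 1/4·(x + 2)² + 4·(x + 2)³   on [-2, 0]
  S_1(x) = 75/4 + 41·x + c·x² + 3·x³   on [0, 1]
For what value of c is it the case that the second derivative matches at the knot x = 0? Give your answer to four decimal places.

S_0''(x) = 1/2 + 24·(x + 2), so S_0''(0) = 97/2. On the right, S_1''(0) = 2c, so c = 97/4.

24.2500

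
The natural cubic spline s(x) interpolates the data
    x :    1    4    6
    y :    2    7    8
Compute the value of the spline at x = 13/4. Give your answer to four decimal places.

With M_i denoting the second derivative at x_i, h_i = 3, 2, and Δ_i = (y_(i+1) − y_i)/h_i = 5/3, 1/2:
  3·M_0 + 10·M_1 + 2·M_2 = 6(Δ_1 - Δ_0) = -7
Natural end conditions: M_0 = M_2 = 0.
Hence M_0 = 0, M_1 = -7/10, M_2 = 0.
On [1, 4], s(x) = 2 + 121/60·(x - 1) + 0·(x - 1)² - 7/180·(x - 1)³.
With (x - 1) = 9/4: s(13/4) = 7801/1280.

6.0945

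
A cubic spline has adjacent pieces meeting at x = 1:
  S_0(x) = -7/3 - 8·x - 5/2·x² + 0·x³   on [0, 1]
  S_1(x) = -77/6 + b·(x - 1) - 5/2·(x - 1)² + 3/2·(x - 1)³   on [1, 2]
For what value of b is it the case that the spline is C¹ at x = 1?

-13

S_0'(x) = -8 - 5·x + 0·x², so S_0'(1) = -13. On the right, S_1'(1) = b, so b = -13.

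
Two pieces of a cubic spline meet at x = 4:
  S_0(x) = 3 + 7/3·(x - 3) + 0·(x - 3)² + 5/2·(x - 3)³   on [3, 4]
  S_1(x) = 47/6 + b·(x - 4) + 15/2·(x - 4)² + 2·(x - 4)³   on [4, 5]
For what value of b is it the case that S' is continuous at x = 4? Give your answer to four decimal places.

9.8333

S_0'(x) = 7/3 + 0·(x - 3) + 15/2·(x - 3)², so S_0'(4) = 59/6. On the right, S_1'(4) = b, so b = 59/6.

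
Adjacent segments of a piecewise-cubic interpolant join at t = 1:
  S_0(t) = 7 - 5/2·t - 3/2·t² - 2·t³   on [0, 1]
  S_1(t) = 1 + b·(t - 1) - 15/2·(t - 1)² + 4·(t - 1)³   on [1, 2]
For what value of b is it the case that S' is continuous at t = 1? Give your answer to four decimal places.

-11.5000

S_0'(t) = -5/2 - 3·t - 6·t², so S_0'(1) = -23/2. On the right, S_1'(1) = b, so b = -23/2.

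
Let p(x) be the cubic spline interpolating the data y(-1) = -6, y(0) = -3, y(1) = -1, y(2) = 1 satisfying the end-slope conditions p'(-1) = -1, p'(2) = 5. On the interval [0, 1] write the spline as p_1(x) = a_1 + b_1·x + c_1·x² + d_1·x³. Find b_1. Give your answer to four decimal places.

3.8000

Let m_i = p''(x_i). Step sizes h_i = 1, 1, 1; slopes of the chords Δ_i = (y_(i+1) - y_i)/h_i = 3, 2, 2.
  1·m_0 + 4·m_1 + 1·m_2 = 6(Δ_1 - Δ_0) = -6
  1·m_1 + 4·m_2 + 1·m_3 = 6(Δ_2 - Δ_1) = 0
Clamped end conditions give two more equations: 2h_0·m_0 + h_0·m_1 = 6(Δ_0 - p'(-1)) = 24 and h_2·m_2 + 2h_2·m_3 = 6(p'(2) - Δ_2) = 18.
Forward elimination and back-substitution give m_0 = 72/5, m_1 = -24/5, m_2 = -6/5, m_3 = 48/5.
On [0, 1], with p_1(x) = a_1 + b_1·x + c_1·x² + d_1·x³: c_1 = m_1/2 = -12/5, d_1 = (m_2 - m_1)/(6h_1) = 3/5, b_1 = Δ_1 - h_1(2m_1 + m_2)/6 = 19/5.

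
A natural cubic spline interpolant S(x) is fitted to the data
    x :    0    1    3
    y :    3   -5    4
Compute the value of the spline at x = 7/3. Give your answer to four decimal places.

With M_i denoting the second derivative at x_i, h_i = 1, 2, and Δ_i = (y_(i+1) − y_i)/h_i = -8, 9/2:
  1·M_0 + 6·M_1 + 2·M_2 = 6(Δ_1 - Δ_0) = 75
Natural end conditions: M_0 = M_2 = 0.
Solving the tridiagonal system: M_0 = 0, M_1 = 25/2, M_2 = 0.
On [1, 3], S(x) = -5 - 23/6·(x - 1) + 25/4·(x - 1)² - 25/24·(x - 1)³.
With (x - 1) = 4/3: S(7/3) = -119/81.

-1.4691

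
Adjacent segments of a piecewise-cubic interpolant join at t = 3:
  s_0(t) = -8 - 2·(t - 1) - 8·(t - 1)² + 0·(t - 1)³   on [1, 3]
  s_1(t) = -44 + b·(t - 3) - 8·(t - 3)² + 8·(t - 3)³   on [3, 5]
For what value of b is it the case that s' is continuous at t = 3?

s_0'(t) = -2 - 16·(t - 1) + 0·(t - 1)², so s_0'(3) = -34. On the right, s_1'(3) = b, so b = -34.

-34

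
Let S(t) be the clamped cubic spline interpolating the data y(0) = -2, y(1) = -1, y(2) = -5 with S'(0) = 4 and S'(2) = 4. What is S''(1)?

-15

Put M_i = S'' at the i-th knot. Here h = (1, 1) and Δ = (1, -4), so the interior equations h_(i-1)·M_(i-1) + 2(h_(i-1)+h_i)·M_i + h_i·M_(i+1) = 6(Δ_i − Δ_(i-1)) read
  1·M_0 + 4·M_1 + 1·M_2 = 6(Δ_1 - Δ_0) = -30
Clamped end conditions give two more equations: 2h_0·M_0 + h_0·M_1 = 6(Δ_0 - S'(0)) = -18 and h_1·M_1 + 2h_1·M_2 = 6(S'(2) - Δ_1) = 48.
Solving: M_0 = -3/2, M_1 = -15, M_2 = 63/2.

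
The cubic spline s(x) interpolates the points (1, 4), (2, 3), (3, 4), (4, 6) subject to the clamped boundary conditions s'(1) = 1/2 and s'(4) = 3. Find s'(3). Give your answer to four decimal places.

1.6333

Put M_i = s'' at the i-th knot. Here h = (1, 1, 1) and Δ = (-1, 1, 2), so the interior equations h_(i-1)·M_(i-1) + 2(h_(i-1)+h_i)·M_i + h_i·M_(i+1) = 6(Δ_i − Δ_(i-1)) read
  1·M_0 + 4·M_1 + 1·M_2 = 6(Δ_1 - Δ_0) = 12
  1·M_1 + 4·M_2 + 1·M_3 = 6(Δ_2 - Δ_1) = 6
Clamped end conditions give two more equations: 2h_0·M_0 + h_0·M_1 = 6(Δ_0 - s'(1)) = -9 and h_2·M_2 + 2h_2·M_3 = 6(s'(4) - Δ_2) = 6.
Hence M_0 = -104/15, M_1 = 73/15, M_2 = -8/15, M_3 = 49/15.
On [3, 4], s'(x) = b_2 + 2c_2·(x - 3) + 3d_2·(x - 3)² with b_2 = Δ_2 - h_2(2M_2 + M_3)/6 = 49/30, c_2 = M_2/2 = -4/15, d_2 = (M_3 - M_2)/(6h_2) = 19/30. So s'(3) = 49/30.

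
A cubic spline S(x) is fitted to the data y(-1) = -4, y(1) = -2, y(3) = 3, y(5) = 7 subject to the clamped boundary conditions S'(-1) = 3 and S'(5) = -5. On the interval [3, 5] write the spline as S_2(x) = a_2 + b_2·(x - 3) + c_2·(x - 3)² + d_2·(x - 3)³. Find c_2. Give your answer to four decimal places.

1.0667

Write M_i for S''(x_i). With h_i = 2, 2, 2 and divided differences Δ_i = 1, 5/2, 2, the continuity of S' gives the tridiagonal system
  2·M_0 + 8·M_1 + 2·M_2 = 6(Δ_1 - Δ_0) = 9
  2·M_1 + 8·M_2 + 2·M_3 = 6(Δ_2 - Δ_1) = -3
Clamped end conditions give two more equations: 2h_0·M_0 + h_0·M_1 = 6(Δ_0 - S'(-1)) = -12 and h_2·M_2 + 2h_2·M_3 = 6(S'(5) - Δ_2) = -42.
Hence M_0 = -113/30, M_1 = 23/15, M_2 = 32/15, M_3 = -347/30.
On [3, 5], with S_2(x) = a_2 + b_2·(x - 3) + c_2·(x - 3)² + d_2·(x - 3)³: c_2 = M_2/2 = 16/15, d_2 = (M_3 - M_2)/(6h_2) = -137/120, b_2 = Δ_2 - h_2(2M_2 + M_3)/6 = 133/30.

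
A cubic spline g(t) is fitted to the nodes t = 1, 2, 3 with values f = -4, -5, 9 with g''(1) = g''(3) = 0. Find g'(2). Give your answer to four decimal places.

6.5000

With M_i denoting the second derivative at x_i, h_i = 1, 1, and Δ_i = (y_(i+1) − y_i)/h_i = -1, 14:
  1·M_0 + 4·M_1 + 1·M_2 = 6(Δ_1 - Δ_0) = 90
Natural end conditions: M_0 = M_2 = 0.
Solving the tridiagonal system: M_0 = 0, M_1 = 45/2, M_2 = 0.
On [2, 3], g'(t) = b_1 + 2c_1·(t - 2) + 3d_1·(t - 2)² with b_1 = Δ_1 - h_1(2M_1 + M_2)/6 = 13/2, c_1 = M_1/2 = 45/4, d_1 = (M_2 - M_1)/(6h_1) = -15/4. So g'(2) = 13/2.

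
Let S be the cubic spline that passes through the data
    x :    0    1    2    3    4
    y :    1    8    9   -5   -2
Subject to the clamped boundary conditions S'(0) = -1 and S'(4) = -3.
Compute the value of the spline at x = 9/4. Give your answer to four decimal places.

With M_i denoting the second derivative at x_i, h_i = 1, 1, 1, 1, and Δ_i = (y_(i+1) − y_i)/h_i = 7, 1, -14, 3:
  1·M_0 + 4·M_1 + 1·M_2 = 6(Δ_1 - Δ_0) = -36
  1·M_1 + 4·M_2 + 1·M_3 = 6(Δ_2 - Δ_1) = -90
  1·M_2 + 4·M_3 + 1·M_4 = 6(Δ_3 - Δ_2) = 102
Clamped end conditions give two more equations: 2h_0·M_0 + h_0·M_1 = 6(Δ_0 - S'(0)) = 48 and h_3·M_3 + 2h_3·M_4 = 6(S'(4) - Δ_3) = -36.
Solving the tridiagonal system: M_0 = 787/28, M_1 = -115/14, M_2 = -125/4, M_3 = 605/14, M_4 = -1109/28.
On [2, 3], S(x) = 9 - 151/14·(x - 2) - 125/8·(x - 2)² + 695/56·(x - 2)³.
With (x - 2) = 1/4: S(9/4) = 19787/3584.

5.5209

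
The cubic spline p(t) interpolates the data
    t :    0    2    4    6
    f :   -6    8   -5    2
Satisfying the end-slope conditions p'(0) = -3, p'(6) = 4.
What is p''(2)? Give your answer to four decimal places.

Write m_i for p''(x_i). With h_i = 2, 2, 2 and divided differences Δ_i = 7, -13/2, 7/2, the continuity of p' gives the tridiagonal system
  2·m_0 + 8·m_1 + 2·m_2 = 6(Δ_1 - Δ_0) = -81
  2·m_1 + 8·m_2 + 2·m_3 = 6(Δ_2 - Δ_1) = 60
Clamped end conditions give two more equations: 2h_0·m_0 + h_0·m_1 = 6(Δ_0 - p'(0)) = 60 and h_2·m_2 + 2h_2·m_3 = 6(p'(6) - Δ_2) = 3.
Solving the tridiagonal system: m_0 = 374/15, m_1 = -298/15, m_2 = 421/30, m_3 = -94/15.

-19.8667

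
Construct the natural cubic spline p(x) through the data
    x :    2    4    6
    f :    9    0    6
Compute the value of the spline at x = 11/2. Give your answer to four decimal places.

3.6211

Let M_i = p''(x_i). Step sizes h_i = 2, 2; slopes of the chords Δ_i = (y_(i+1) - y_i)/h_i = -9/2, 3.
  2·M_0 + 8·M_1 + 2·M_2 = 6(Δ_1 - Δ_0) = 45
Natural end conditions: M_0 = M_2 = 0.
Forward elimination and back-substitution give M_0 = 0, M_1 = 45/8, M_2 = 0.
On [4, 6], p(x) = 0 - 3/4·(x - 4) + 45/16·(x - 4)² - 15/32·(x - 4)³.
With (x - 4) = 3/2: p(11/2) = 927/256.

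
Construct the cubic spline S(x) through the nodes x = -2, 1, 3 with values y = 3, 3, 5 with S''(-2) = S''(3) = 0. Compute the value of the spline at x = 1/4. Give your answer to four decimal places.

Put M_i = S'' at the i-th knot. Here h = (3, 2) and Δ = (0, 1), so the interior equations h_(i-1)·M_(i-1) + 2(h_(i-1)+h_i)·M_i + h_i·M_(i+1) = 6(Δ_i − Δ_(i-1)) read
  3·M_0 + 10·M_1 + 2·M_2 = 6(Δ_1 - Δ_0) = 6
Natural end conditions: M_0 = M_2 = 0.
Forward elimination and back-substitution give M_0 = 0, M_1 = 3/5, M_2 = 0.
On [-2, 1], S(x) = 3 - 3/10·(x + 2) + 0·(x + 2)² + 1/30·(x + 2)³.
With (x + 2) = 9/4: S(1/4) = 1731/640.

2.7047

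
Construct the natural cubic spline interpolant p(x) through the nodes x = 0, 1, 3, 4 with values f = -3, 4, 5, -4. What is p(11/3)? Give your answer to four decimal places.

Put σ_i = p'' at the i-th knot. Here h = (1, 2, 1) and Δ = (7, 1/2, -9), so the interior equations h_(i-1)·σ_(i-1) + 2(h_(i-1)+h_i)·σ_i + h_i·σ_(i+1) = 6(Δ_i − Δ_(i-1)) read
  1·σ_0 + 6·σ_1 + 2·σ_2 = 6(Δ_1 - Δ_0) = -39
  2·σ_1 + 6·σ_2 + 1·σ_3 = 6(Δ_2 - Δ_1) = -57
Natural end conditions: σ_0 = σ_3 = 0.
Solving the tridiagonal system: σ_0 = 0, σ_1 = -15/4, σ_2 = -33/4, σ_3 = 0.
On [3, 4], p(x) = 5 - 25/4·(x - 3) - 33/8·(x - 3)² + 11/8·(x - 3)³.
With (x - 3) = 2/3: p(11/3) = -16/27.

-0.5926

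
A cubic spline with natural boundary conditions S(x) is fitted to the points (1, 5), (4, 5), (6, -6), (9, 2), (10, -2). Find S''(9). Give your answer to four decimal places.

-8.1239

Put m_i = S'' at the i-th knot. Here h = (3, 2, 3, 1) and Δ = (0, -11/2, 8/3, -4), so the interior equations h_(i-1)·m_(i-1) + 2(h_(i-1)+h_i)·m_i + h_i·m_(i+1) = 6(Δ_i − Δ_(i-1)) read
  3·m_0 + 10·m_1 + 2·m_2 = 6(Δ_1 - Δ_0) = -33
  2·m_1 + 10·m_2 + 3·m_3 = 6(Δ_2 - Δ_1) = 49
  3·m_2 + 8·m_3 + 1·m_4 = 6(Δ_3 - Δ_2) = -40
Natural end conditions: m_0 = m_4 = 0.
Solving: m_0 = 0, m_1 = -3367/678, m_2 = 2824/339, m_3 = -918/113, m_4 = 0.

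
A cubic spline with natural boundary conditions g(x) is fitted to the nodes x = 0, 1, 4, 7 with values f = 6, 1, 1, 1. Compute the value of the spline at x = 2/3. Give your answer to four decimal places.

Write σ_i for g''(x_i). With h_i = 1, 3, 3 and divided differences Δ_i = -5, 0, 0, the continuity of g' gives the tridiagonal system
  1·σ_0 + 8·σ_1 + 3·σ_2 = 6(Δ_1 - Δ_0) = 30
  3·σ_1 + 12·σ_2 + 3·σ_3 = 6(Δ_2 - Δ_1) = 0
Natural end conditions: σ_0 = σ_3 = 0.
Solving: σ_0 = 0, σ_1 = 120/29, σ_2 = -30/29, σ_3 = 0.
On [0, 1], g(x) = 6 - 165/29·x + 0·x² + 20/29·x³.
With x = 2/3: g(2/3) = 1888/783.

2.4112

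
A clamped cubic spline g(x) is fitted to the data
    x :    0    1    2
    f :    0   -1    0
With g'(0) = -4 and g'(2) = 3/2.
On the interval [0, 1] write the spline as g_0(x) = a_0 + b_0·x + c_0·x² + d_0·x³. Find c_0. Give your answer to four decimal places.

4.3750

Put σ_i = g'' at the i-th knot. Here h = (1, 1) and Δ = (-1, 1), so the interior equations h_(i-1)·σ_(i-1) + 2(h_(i-1)+h_i)·σ_i + h_i·σ_(i+1) = 6(Δ_i − Δ_(i-1)) read
  1·σ_0 + 4·σ_1 + 1·σ_2 = 6(Δ_1 - Δ_0) = 12
Clamped end conditions give two more equations: 2h_0·σ_0 + h_0·σ_1 = 6(Δ_0 - g'(0)) = 18 and h_1·σ_1 + 2h_1·σ_2 = 6(g'(2) - Δ_1) = 3.
Hence σ_0 = 35/4, σ_1 = 1/2, σ_2 = 5/4.
On [0, 1], with g_0(x) = a_0 + b_0·x + c_0·x² + d_0·x³: c_0 = σ_0/2 = 35/8, d_0 = (σ_1 - σ_0)/(6h_0) = -11/8, b_0 = Δ_0 - h_0(2σ_0 + σ_1)/6 = -4.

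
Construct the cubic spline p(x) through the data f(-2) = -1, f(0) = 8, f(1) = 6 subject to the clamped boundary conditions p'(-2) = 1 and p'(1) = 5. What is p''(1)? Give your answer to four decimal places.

28.8333

Let M_i = p''(x_i). Step sizes h_i = 2, 1; slopes of the chords Δ_i = (y_(i+1) - y_i)/h_i = 9/2, -2.
  2·M_0 + 6·M_1 + 1·M_2 = 6(Δ_1 - Δ_0) = -39
Clamped end conditions give two more equations: 2h_0·M_0 + h_0·M_1 = 6(Δ_0 - p'(-2)) = 21 and h_1·M_1 + 2h_1·M_2 = 6(p'(1) - Δ_1) = 42.
Forward elimination and back-substitution give M_0 = 157/12, M_1 = -47/3, M_2 = 173/6.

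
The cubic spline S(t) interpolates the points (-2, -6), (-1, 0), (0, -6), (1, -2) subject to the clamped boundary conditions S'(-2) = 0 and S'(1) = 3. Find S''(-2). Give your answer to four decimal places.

34.8000

Write M_i for S''(x_i). With h_i = 1, 1, 1 and divided differences Δ_i = 6, -6, 4, the continuity of S' gives the tridiagonal system
  1·M_0 + 4·M_1 + 1·M_2 = 6(Δ_1 - Δ_0) = -72
  1·M_1 + 4·M_2 + 1·M_3 = 6(Δ_2 - Δ_1) = 60
Clamped end conditions give two more equations: 2h_0·M_0 + h_0·M_1 = 6(Δ_0 - S'(-2)) = 36 and h_2·M_2 + 2h_2·M_3 = 6(S'(1) - Δ_2) = -6.
Solving: M_0 = 174/5, M_1 = -168/5, M_2 = 138/5, M_3 = -84/5.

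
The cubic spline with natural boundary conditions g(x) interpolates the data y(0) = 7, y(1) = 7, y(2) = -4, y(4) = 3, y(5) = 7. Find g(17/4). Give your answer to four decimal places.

Let σ_i = g''(x_i). Step sizes h_i = 1, 1, 2, 1; slopes of the chords Δ_i = (y_(i+1) - y_i)/h_i = 0, -11, 7/2, 4.
  1·σ_0 + 4·σ_1 + 1·σ_2 = 6(Δ_1 - Δ_0) = -66
  1·σ_1 + 6·σ_2 + 2·σ_3 = 6(Δ_2 - Δ_1) = 87
  2·σ_2 + 6·σ_3 + 1·σ_4 = 6(Δ_3 - Δ_2) = 3
Natural end conditions: σ_0 = σ_4 = 0.
Hence σ_0 = 0, σ_1 = -1314/61, σ_2 = 1230/61, σ_3 = -759/122, σ_4 = 0.
On [4, 5], g(x) = 3 + 741/122·(x - 4) - 759/244·(x - 4)² + 253/244·(x - 4)³.
With (x - 4) = 1/4: g(17/4) = 67777/15616.

4.3402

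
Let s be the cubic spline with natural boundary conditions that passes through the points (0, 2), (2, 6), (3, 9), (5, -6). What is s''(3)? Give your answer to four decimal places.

Write σ_i for s''(x_i). With h_i = 2, 1, 2 and divided differences Δ_i = 2, 3, -15/2, the continuity of s' gives the tridiagonal system
  2·σ_0 + 6·σ_1 + 1·σ_2 = 6(Δ_1 - Δ_0) = 6
  1·σ_1 + 6·σ_2 + 2·σ_3 = 6(Δ_2 - Δ_1) = -63
Natural end conditions: σ_0 = σ_3 = 0.
Solving: σ_0 = 0, σ_1 = 99/35, σ_2 = -384/35, σ_3 = 0.

-10.9714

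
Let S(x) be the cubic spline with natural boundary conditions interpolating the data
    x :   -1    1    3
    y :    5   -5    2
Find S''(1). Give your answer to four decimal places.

With M_i denoting the second derivative at x_i, h_i = 2, 2, and Δ_i = (y_(i+1) − y_i)/h_i = -5, 7/2:
  2·M_0 + 8·M_1 + 2·M_2 = 6(Δ_1 - Δ_0) = 51
Natural end conditions: M_0 = M_2 = 0.
Hence M_0 = 0, M_1 = 51/8, M_2 = 0.

6.3750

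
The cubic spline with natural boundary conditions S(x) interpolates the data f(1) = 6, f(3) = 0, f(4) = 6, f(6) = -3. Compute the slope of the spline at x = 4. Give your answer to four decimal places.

Write σ_i for S''(x_i). With h_i = 2, 1, 2 and divided differences Δ_i = -3, 6, -9/2, the continuity of S' gives the tridiagonal system
  2·σ_0 + 6·σ_1 + 1·σ_2 = 6(Δ_1 - Δ_0) = 54
  1·σ_1 + 6·σ_2 + 2·σ_3 = 6(Δ_2 - Δ_1) = -63
Natural end conditions: σ_0 = σ_3 = 0.
Hence σ_0 = 0, σ_1 = 387/35, σ_2 = -432/35, σ_3 = 0.
On [4, 6], S'(x) = b_2 + 2c_2·(x - 4) + 3d_2·(x - 4)² with b_2 = Δ_2 - h_2(2σ_2 + σ_3)/6 = 261/70, c_2 = σ_2/2 = -216/35, d_2 = (σ_3 - σ_2)/(6h_2) = 36/35. So S'(4) = 261/70.

3.7286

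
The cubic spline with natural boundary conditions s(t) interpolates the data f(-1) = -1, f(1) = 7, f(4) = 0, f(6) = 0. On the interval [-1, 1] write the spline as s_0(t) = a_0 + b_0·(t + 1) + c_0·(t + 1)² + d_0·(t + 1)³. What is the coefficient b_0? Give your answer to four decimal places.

5.5458

Put σ_i = s'' at the i-th knot. Here h = (2, 3, 2) and Δ = (4, -7/3, 0), so the interior equations h_(i-1)·σ_(i-1) + 2(h_(i-1)+h_i)·σ_i + h_i·σ_(i+1) = 6(Δ_i − Δ_(i-1)) read
  2·σ_0 + 10·σ_1 + 3·σ_2 = 6(Δ_1 - Δ_0) = -38
  3·σ_1 + 10·σ_2 + 2·σ_3 = 6(Δ_2 - Δ_1) = 14
Natural end conditions: σ_0 = σ_3 = 0.
Solving the tridiagonal system: σ_0 = 0, σ_1 = -422/91, σ_2 = 254/91, σ_3 = 0.
On [-1, 1], with s_0(t) = a_0 + b_0·(t + 1) + c_0·(t + 1)² + d_0·(t + 1)³: c_0 = σ_0/2 = 0, d_0 = (σ_1 - σ_0)/(6h_0) = -211/546, b_0 = Δ_0 - h_0(2σ_0 + σ_1)/6 = 1514/273.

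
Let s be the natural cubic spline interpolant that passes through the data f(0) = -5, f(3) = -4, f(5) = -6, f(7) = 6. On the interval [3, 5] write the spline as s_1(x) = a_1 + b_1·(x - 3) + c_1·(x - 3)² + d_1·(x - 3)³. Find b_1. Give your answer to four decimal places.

-1.6140

With M_i denoting the second derivative at x_i, h_i = 3, 2, 2, and Δ_i = (y_(i+1) − y_i)/h_i = 1/3, -1, 6:
  3·M_0 + 10·M_1 + 2·M_2 = 6(Δ_1 - Δ_0) = -8
  2·M_1 + 8·M_2 + 2·M_3 = 6(Δ_2 - Δ_1) = 42
Natural end conditions: M_0 = M_3 = 0.
Solving: M_0 = 0, M_1 = -37/19, M_2 = 109/19, M_3 = 0.
On [3, 5], with s_1(x) = a_1 + b_1·(x - 3) + c_1·(x - 3)² + d_1·(x - 3)³: c_1 = M_1/2 = -37/38, d_1 = (M_2 - M_1)/(6h_1) = 73/114, b_1 = Δ_1 - h_1(2M_1 + M_2)/6 = -92/57.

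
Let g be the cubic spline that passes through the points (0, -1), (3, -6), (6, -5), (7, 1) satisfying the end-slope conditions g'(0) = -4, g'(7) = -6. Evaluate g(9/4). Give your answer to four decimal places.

-4.7878

Put m_i = g'' at the i-th knot. Here h = (3, 3, 1) and Δ = (-5/3, 1/3, 6), so the interior equations h_(i-1)·m_(i-1) + 2(h_(i-1)+h_i)·m_i + h_i·m_(i+1) = 6(Δ_i − Δ_(i-1)) read
  3·m_0 + 12·m_1 + 3·m_2 = 6(Δ_1 - Δ_0) = 12
  3·m_1 + 8·m_2 + 1·m_3 = 6(Δ_2 - Δ_1) = 34
Clamped end conditions give two more equations: 2h_0·m_0 + h_0·m_1 = 6(Δ_0 - g'(0)) = 14 and h_2·m_2 + 2h_2·m_3 = 6(g'(7) - Δ_2) = -72.
Solving the tridiagonal system: m_0 = 332/93, m_1 = -230/93, m_2 = 320/31, m_3 = -1276/31.
On [0, 3], g(t) = -1 - 4·t + 166/93·t² - 281/837·t³.
With t = 9/4: g(9/4) = -9499/1984.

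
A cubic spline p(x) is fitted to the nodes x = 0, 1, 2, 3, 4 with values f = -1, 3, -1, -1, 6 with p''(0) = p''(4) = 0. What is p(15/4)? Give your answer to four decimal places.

Put M_i = p'' at the i-th knot. Here h = (1, 1, 1, 1) and Δ = (4, -4, 0, 7), so the interior equations h_(i-1)·M_(i-1) + 2(h_(i-1)+h_i)·M_i + h_i·M_(i+1) = 6(Δ_i − Δ_(i-1)) read
  1·M_0 + 4·M_1 + 1·M_2 = 6(Δ_1 - Δ_0) = -48
  1·M_1 + 4·M_2 + 1·M_3 = 6(Δ_2 - Δ_1) = 24
  1·M_2 + 4·M_3 + 1·M_4 = 6(Δ_3 - Δ_2) = 42
Natural end conditions: M_0 = M_4 = 0.
Forward elimination and back-substitution give M_0 = 0, M_1 = -387/28, M_2 = 51/7, M_3 = 243/28, M_4 = 0.
On [3, 4], p(x) = -1 + 115/28·(x - 3) + 243/56·(x - 3)² - 81/56·(x - 3)³.
With (x - 3) = 3/4: p(15/4) = 14017/3584.

3.9110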